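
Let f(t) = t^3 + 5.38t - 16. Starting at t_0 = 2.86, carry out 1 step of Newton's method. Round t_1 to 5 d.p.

Newton update: t ← t − f(t)/f'(t).
f'(t) = 3t^2 + 5.38
t_0 = 2.860000: f = 22.780456, f' = 29.918800 → t_1 = 2.860000 - (22.780456)/(29.918800) = 2.098591

2.09859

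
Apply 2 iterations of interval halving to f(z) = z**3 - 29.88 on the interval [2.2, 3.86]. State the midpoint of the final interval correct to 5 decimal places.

3.23750

f(2.200000) = -19.232000, f(3.860000) = 27.632456 (opposite signs)
step 1: m = 3.030000, f(m) = -2.061873 < 0 → root in [3.030000, 3.860000]
step 2: m = 3.445000, f(m) = 11.005346 > 0 → root in [3.030000, 3.445000]
Midpoint of [3.030000, 3.445000] = 3.237500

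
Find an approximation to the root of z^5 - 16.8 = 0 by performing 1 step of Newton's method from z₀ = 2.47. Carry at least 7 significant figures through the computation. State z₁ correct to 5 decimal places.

2.06627

Newton update: z ← z − f(z)/f'(z).
f'(z) = 5z⁴
z_0 = 2.470000: f = 75.135823, f' = 186.104904 → z_1 = 2.470000 - (75.135823)/(186.104904) = 2.066272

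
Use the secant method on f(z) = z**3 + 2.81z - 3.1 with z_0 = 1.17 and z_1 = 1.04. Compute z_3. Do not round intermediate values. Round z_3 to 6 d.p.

0.871445

f(z_0) = 1.789313, f(z_1) = 0.947264
z_2 = 1.040000 - (0.947264)·(1.040000 - 1.170000)/(0.947264 - (1.789313)) = 0.893756; f(z_2) = 0.125388
z_3 = 0.893756 - (0.125388)·(0.893756 - 1.040000)/(0.125388 - (0.947264)) = 0.871445; f(z_3) = 0.010550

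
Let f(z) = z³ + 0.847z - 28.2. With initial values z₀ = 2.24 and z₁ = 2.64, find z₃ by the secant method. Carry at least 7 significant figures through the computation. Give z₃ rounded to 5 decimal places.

2.94119

f(z_0) = -15.063296, f(z_1) = -7.564176
z_2 = 2.640000 - (-7.564176)·(2.640000 - 2.240000)/(-7.564176 - (-15.063296)) = 3.043470; f(z_2) = 2.568600
z_3 = 3.043470 - (2.568600)·(3.043470 - 2.640000)/(2.568600 - (-7.564176)) = 2.941193; f(z_3) = -0.265684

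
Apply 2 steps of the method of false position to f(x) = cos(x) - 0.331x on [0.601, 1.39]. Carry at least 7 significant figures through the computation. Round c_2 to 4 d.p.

1.1716

f(0.601000) = 0.625840, f(1.390000) = -0.280277
step 1: c = 1.145949, f(c) = 0.032872 > 0 → new bracket [1.145949, 1.390000]
step 2: c = 1.171568, f(c) = 0.000918 > 0 → new bracket [1.171568, 1.390000]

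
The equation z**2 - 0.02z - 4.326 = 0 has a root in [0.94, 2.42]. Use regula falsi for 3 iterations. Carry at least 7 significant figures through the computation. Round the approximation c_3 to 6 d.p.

2.089297

False-position update: c = (a·f(b) − b·f(a))/(f(b) − f(a)); replace the endpoint whose sign matches f(c).
f(0.940000) = -3.461200, f(2.420000) = 1.482000
step 1: c = 1.976287, f(c) = -0.459814 < 0 → new bracket [1.976287, 2.420000]
step 2: c = 2.081357, f(c) = -0.035581 < 0 → new bracket [2.081357, 2.420000]
step 3: c = 2.089297, f(c) = -0.002626 < 0 → new bracket [2.089297, 2.420000]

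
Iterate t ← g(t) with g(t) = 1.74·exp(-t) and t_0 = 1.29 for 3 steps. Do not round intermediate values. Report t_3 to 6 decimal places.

0.592203

t_1 = g(1.290000) = 0.478971
t_2 = g(0.478971) = 1.077791
t_3 = g(1.077791) = 0.592203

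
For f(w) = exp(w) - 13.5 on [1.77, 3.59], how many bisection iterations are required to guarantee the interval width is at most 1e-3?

11

Initial width b − a = 3.59 − 1.77 = 1.820000.
After n steps the width is (b−a)/2^n; need (b−a)/2^n ≤ 1e-3.
So n ≥ log₂(1.820000/1e-3) = log₂(1820.0000) ≈ 10.8297.
Hence n = 11.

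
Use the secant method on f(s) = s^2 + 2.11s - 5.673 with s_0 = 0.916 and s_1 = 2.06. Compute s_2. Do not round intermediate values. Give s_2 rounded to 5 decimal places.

f(s_0) = -2.901184, f(s_1) = 2.917200
s_2 = 2.060000 - (2.917200)·(2.060000 - 0.916000)/(2.917200 - (-2.901184)) = 1.486425; f(s_2) = -0.327182

1.48643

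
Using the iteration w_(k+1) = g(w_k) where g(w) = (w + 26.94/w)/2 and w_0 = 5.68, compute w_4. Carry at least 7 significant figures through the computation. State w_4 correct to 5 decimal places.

5.19038

w_1 = g(5.680000) = 5.211479
w_2 = g(5.211479) = 5.190418
w_3 = g(5.190418) = 5.190376
w_4 = g(5.190376) = 5.190376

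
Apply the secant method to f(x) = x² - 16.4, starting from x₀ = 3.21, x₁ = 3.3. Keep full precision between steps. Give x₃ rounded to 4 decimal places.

f(x_0) = -6.095900, f(x_1) = -5.510000
x_2 = 3.300000 - (-5.510000)·(3.300000 - 3.210000)/(-5.510000 - (-6.095900)) = 4.146390; f(x_2) = 0.792551
x_3 = 4.146390 - (0.792551)·(4.146390 - 3.300000)/(0.792551 - (-5.510000)) = 4.039956; f(x_3) = -0.078757

4.0400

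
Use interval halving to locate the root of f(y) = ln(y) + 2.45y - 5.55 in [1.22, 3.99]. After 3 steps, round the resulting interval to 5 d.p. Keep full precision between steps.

[1.91250, 2.25875]

f(1.220000) = -2.362149, f(3.990000) = 5.609291 (opposite signs)
step 1: m = 2.605000, f(m) = 1.789683 > 0 → root in [1.220000, 2.605000]
step 2: m = 1.912500, f(m) = -0.215964 < 0 → root in [1.912500, 2.605000]
step 3: m = 2.258750, f(m) = 0.798749 > 0 → root in [1.912500, 2.258750]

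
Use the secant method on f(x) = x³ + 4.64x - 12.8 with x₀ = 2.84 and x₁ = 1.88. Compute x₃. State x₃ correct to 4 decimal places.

1.7040

Secant update: x_(k+1) = x_k − f(x_k)·(x_k − x_(k-1))/(f(x_k) − f(x_(k-1))).
f(x_0) = 23.283904, f(x_1) = 2.567872
x_2 = 1.880000 - (2.567872)·(1.880000 - 2.840000)/(2.567872 - (23.283904)) = 1.761002; f(x_2) = 0.832148
x_3 = 1.761002 - (0.832148)·(1.761002 - 1.880000)/(0.832148 - (2.567872)) = 1.703952; f(x_3) = 0.053683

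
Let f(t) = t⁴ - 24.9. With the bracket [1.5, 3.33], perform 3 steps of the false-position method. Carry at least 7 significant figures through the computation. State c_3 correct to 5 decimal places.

2.11101

False-position update: c = (a·f(b) − b·f(a))/(f(b) − f(a)); replace the endpoint whose sign matches f(c).
f(1.500000) = -19.837500, f(3.330000) = 98.063703
step 1: c = 1.807907, f(c) = -14.216723 < 0 → new bracket [1.807907, 3.330000]
step 2: c = 2.000632, f(c) = -8.879782 < 0 → new bracket [2.000632, 3.330000]
step 3: c = 2.111012, f(c) = -5.040742 < 0 → new bracket [2.111012, 3.330000]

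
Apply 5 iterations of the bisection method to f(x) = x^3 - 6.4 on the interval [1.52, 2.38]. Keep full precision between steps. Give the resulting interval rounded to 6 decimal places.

[1.842500, 1.869375]

f(1.520000) = -2.888192, f(2.380000) = 7.081272 (opposite signs)
step 1: m = 1.950000, f(m) = 1.014875 > 0 → root in [1.520000, 1.950000]
step 2: m = 1.735000, f(m) = -1.177260 < 0 → root in [1.735000, 1.950000]
step 3: m = 1.842500, f(m) = -0.145069 < 0 → root in [1.842500, 1.950000]
step 4: m = 1.896250, f(m) = 0.418468 > 0 → root in [1.842500, 1.896250]
step 5: m = 1.869375, f(m) = 0.132649 > 0 → root in [1.842500, 1.869375]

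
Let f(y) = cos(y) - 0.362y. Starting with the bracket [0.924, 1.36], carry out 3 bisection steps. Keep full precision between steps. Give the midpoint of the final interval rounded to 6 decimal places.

f(0.924000) = 0.268145, f(1.360000) = -0.283081 (opposite signs)
step 1: m = 1.142000, f(m) = 0.002372 > 0 → root in [1.142000, 1.360000]
step 2: m = 1.251000, f(m) = -0.138489 < 0 → root in [1.142000, 1.251000]
step 3: m = 1.196500, f(m) = -0.067515 < 0 → root in [1.142000, 1.196500]
Midpoint of [1.142000, 1.196500] = 1.169250

1.169250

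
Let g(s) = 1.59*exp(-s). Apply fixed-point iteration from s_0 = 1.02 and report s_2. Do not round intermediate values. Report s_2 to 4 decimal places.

0.8962

s_1 = g(1.020000) = 0.573346
s_2 = g(0.573346) = 0.896182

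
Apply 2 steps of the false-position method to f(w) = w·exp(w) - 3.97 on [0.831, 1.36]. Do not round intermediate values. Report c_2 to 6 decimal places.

f(0.831000) = -2.062345, f(1.360000) = 1.328823
step 1: c = 1.152712, f(c) = -0.319624 < 0 → new bracket [1.152712, 1.360000]
step 2: c = 1.192904, f(c) = -0.037422 < 0 → new bracket [1.192904, 1.360000]

1.192904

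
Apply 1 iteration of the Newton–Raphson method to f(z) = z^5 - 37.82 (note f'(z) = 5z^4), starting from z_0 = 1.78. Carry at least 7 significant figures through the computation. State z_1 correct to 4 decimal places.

2.1775

z_0 = 1.780000: f = -19.951010, f' = 50.193793 → z_1 = 1.780000 - (-19.951010)/(50.193793) = 2.177480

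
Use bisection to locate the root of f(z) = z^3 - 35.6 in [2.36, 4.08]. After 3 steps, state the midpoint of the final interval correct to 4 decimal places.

3.3275

f(2.360000) = -22.455744, f(4.080000) = 32.317312 (opposite signs)
step 1: m = 3.220000, f(m) = -2.213752 < 0 → root in [3.220000, 4.080000]
step 2: m = 3.650000, f(m) = 13.027125 > 0 → root in [3.220000, 3.650000]
step 3: m = 3.435000, f(m) = 4.930338 > 0 → root in [3.220000, 3.435000]
Midpoint of [3.220000, 3.435000] = 3.327500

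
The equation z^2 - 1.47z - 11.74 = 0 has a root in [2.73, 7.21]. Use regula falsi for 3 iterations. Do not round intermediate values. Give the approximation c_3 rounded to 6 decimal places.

4.188937

f(2.730000) = -8.300200, f(7.210000) = 29.645400
step 1: c = 3.709953, f(c) = -3.429881 < 0 → new bracket [3.709953, 7.210000]
step 2: c = 4.072905, f(c) = -1.138615 < 0 → new bracket [4.072905, 7.210000]
step 3: c = 4.188937, f(c) = -0.350541 < 0 → new bracket [4.188937, 7.210000]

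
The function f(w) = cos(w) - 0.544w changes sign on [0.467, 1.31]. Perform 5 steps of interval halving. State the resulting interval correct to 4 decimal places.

[0.9939, 1.0202]

f(0.467000) = 0.638875, f(1.310000) = -0.454790 (opposite signs)
step 1: m = 0.888500, f(m) = 0.147233 > 0 → root in [0.888500, 1.310000]
step 2: m = 1.099250, f(m) = -0.143728 < 0 → root in [0.888500, 1.099250]
step 3: m = 0.993875, f(m) = 0.004778 > 0 → root in [0.993875, 1.099250]
step 4: m = 1.046563, f(m) = -0.068780 < 0 → root in [0.993875, 1.046563]
step 5: m = 1.020219, f(m) = -0.031819 < 0 → root in [0.993875, 1.020219]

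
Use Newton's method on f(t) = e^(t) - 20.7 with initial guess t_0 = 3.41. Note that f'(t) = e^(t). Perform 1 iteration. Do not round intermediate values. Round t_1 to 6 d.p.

Newton update: t ← t − f(t)/f'(t).
t_0 = 3.410000: f = 9.565244, f' = 30.265244 → t_1 = 3.410000 - (9.565244)/(30.265244) = 3.093953

3.093953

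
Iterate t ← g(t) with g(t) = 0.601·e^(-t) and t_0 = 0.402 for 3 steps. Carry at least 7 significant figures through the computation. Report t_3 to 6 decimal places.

t_1 = g(0.402000) = 0.402057
t_2 = g(0.402057) = 0.402034
t_3 = g(0.402034) = 0.402044

0.402044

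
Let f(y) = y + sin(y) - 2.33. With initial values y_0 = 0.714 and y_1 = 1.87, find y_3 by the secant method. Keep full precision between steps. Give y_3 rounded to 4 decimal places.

1.3183

f(y_0) = -0.961138, f(y_1) = 0.495572
y_2 = 1.870000 - (0.495572)·(1.870000 - 0.714000)/(0.495572 - (-0.961138)) = 1.476730; f(y_2) = 0.142309
y_3 = 1.476730 - (0.142309)·(1.476730 - 1.870000)/(0.142309 - (0.495572)) = 1.318304; f(y_3) = -0.043403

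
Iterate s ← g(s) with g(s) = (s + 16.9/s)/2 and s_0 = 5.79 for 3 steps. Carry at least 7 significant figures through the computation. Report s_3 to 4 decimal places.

4.1110

s_1 = g(5.790000) = 4.354413
s_2 = g(4.354413) = 4.117767
s_3 = g(4.117767) = 4.110967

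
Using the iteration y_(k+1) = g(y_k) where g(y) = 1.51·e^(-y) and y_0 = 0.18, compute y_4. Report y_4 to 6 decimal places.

0.564202

y_1 = g(0.180000) = 1.261258
y_2 = g(1.261258) = 0.427779
y_3 = g(0.427779) = 0.984453
y_4 = g(0.984453) = 0.564202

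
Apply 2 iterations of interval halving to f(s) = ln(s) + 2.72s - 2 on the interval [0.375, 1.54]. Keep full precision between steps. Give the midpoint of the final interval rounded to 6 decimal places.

0.811875

f(0.375000) = -1.960829, f(1.540000) = 2.620582 (opposite signs)
step 1: m = 0.957500, f(m) = 0.560970 > 0 → root in [0.375000, 0.957500]
step 2: m = 0.666250, f(m) = -0.593890 < 0 → root in [0.666250, 0.957500]
Midpoint of [0.666250, 0.957500] = 0.811875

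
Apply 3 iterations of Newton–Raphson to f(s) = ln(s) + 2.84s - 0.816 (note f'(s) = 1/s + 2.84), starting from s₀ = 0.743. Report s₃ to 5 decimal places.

s_0 = 0.743000: f = 0.997061, f' = 4.185895 → s_1 = 0.743000 - (0.997061)/(4.185895) = 0.504805
s_1 = 0.504805: f = -0.065939, f' = 4.820964 → s_2 = 0.504805 - (-0.065939)/(4.820964) = 0.518482
s_2 = 0.518482: f = -0.000361, f' = 4.768707 → s_3 = 0.518482 - (-0.000361)/(4.768707) = 0.518558

0.51856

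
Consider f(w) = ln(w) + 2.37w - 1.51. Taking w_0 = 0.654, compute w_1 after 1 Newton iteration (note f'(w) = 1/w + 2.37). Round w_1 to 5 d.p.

0.75266

w_0 = 0.654000: f = -0.384668, f' = 3.899052 → w_1 = 0.654000 - (-0.384668)/(3.899052) = 0.752657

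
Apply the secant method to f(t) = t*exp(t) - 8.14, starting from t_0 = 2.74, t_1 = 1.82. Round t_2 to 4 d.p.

1.7288

Secant update: t_(k+1) = t_k − f(t_k)·(t_k − t_(k-1))/(f(t_k) − f(t_(k-1))).
f(t_0) = 34.294339, f(t_1) = 3.092782
t_2 = 1.820000 - (3.092782)·(1.820000 - 2.740000)/(3.092782 - (34.294339)) = 1.728807; f(t_2) = 1.599977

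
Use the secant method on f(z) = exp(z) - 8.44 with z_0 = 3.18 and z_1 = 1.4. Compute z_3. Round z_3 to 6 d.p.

Secant update: z_(k+1) = z_k − f(z_k)·(z_k − z_(k-1))/(f(z_k) − f(z_(k-1))).
f(z_0) = 15.606754, f(z_1) = -4.384800
z_2 = 1.400000 - (-4.384800)·(1.400000 - 3.180000)/(-4.384800 - (15.606754)) = 1.790412; f(z_2) = -2.448079
z_3 = 1.790412 - (-2.448079)·(1.790412 - 1.400000)/(-2.448079 - (-4.384800)) = 2.283906; f(z_3) = 1.374940

2.283906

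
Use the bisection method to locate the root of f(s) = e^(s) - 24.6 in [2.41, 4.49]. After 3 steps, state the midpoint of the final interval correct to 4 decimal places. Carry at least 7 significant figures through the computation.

f(2.410000) = -13.466039, f(4.490000) = 64.521446 (opposite signs)
step 1: m = 3.450000, f(m) = 6.900392 > 0 → root in [2.410000, 3.450000]
step 2: m = 2.930000, f(m) = -5.872370 < 0 → root in [2.930000, 3.450000]
step 3: m = 3.190000, f(m) = -0.311573 < 0 → root in [3.190000, 3.450000]
Midpoint of [3.190000, 3.450000] = 3.320000

3.3200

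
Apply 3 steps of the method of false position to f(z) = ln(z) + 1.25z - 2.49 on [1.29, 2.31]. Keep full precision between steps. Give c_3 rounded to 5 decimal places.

False-position update: c = (a·f(b) − b·f(a))/(f(b) − f(a)); replace the endpoint whose sign matches f(c).
f(1.290000) = -0.622858, f(2.310000) = 1.234748
step 1: c = 1.632007, f(c) = 0.039820 > 0 → new bracket [1.290000, 1.632007]
step 2: c = 1.611456, f(c) = 0.001459 > 0 → new bracket [1.290000, 1.611456]
step 3: c = 1.610705, f(c) = 0.000054 > 0 → new bracket [1.290000, 1.610705]

1.61071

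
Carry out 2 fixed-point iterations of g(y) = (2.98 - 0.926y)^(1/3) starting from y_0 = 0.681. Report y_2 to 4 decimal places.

1.2048

y_1 = g(0.681000) = 1.329389
y_2 = g(1.329389) = 1.204838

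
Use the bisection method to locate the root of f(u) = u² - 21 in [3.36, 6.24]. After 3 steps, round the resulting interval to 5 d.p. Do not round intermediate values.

f(3.360000) = -9.710400, f(6.240000) = 17.937600 (opposite signs)
step 1: m = 4.800000, f(m) = 2.040000 > 0 → root in [3.360000, 4.800000]
step 2: m = 4.080000, f(m) = -4.353600 < 0 → root in [4.080000, 4.800000]
step 3: m = 4.440000, f(m) = -1.286400 < 0 → root in [4.440000, 4.800000]

[4.44000, 4.80000]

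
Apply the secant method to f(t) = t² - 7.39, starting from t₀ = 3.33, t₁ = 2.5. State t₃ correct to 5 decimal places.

2.71942

f(t_0) = 3.698900, f(t_1) = -1.140000
t_2 = 2.500000 - (-1.140000)·(2.500000 - 3.330000)/(-1.140000 - (3.698900)) = 2.695540; f(t_2) = -0.124062
t_3 = 2.695540 - (-0.124062)·(2.695540 - 2.500000)/(-0.124062 - (-1.140000)) = 2.719419; f(t_3) = 0.005239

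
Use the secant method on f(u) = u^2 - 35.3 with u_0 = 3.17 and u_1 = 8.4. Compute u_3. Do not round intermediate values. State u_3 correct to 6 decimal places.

5.836096

f(u_0) = -25.251100, f(u_1) = 35.260000
u_2 = 8.400000 - (35.260000)·(8.400000 - 3.170000)/(35.260000 - (-25.251100)) = 5.352463; f(u_2) = -6.651137
u_3 = 5.352463 - (-6.651137)·(5.352463 - 8.400000)/(-6.651137 - (35.260000)) = 5.836096; f(u_3) = -1.239987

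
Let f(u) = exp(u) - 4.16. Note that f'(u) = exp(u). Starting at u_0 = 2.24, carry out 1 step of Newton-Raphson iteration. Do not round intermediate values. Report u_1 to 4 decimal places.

Newton update: u ← u − f(u)/f'(u).
u_0 = 2.240000: f = 5.233331, f' = 9.393331 → u_1 = 2.240000 - (5.233331)/(9.393331) = 1.682867

1.6829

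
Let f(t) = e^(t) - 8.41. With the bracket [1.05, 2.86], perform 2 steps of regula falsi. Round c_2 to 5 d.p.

f(1.050000) = -5.552349, f(2.860000) = 9.051527
step 1: c = 1.738156, f(c) = -2.723150 < 0 → new bracket [1.738156, 2.860000]
step 2: c = 1.997607, f(c) = -1.038603 < 0 → new bracket [1.997607, 2.860000]

1.99761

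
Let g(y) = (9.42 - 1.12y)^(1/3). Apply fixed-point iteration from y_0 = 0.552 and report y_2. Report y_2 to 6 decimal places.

1.922677

y_1 = g(0.552000) = 2.064698
y_2 = g(2.064698) = 1.922677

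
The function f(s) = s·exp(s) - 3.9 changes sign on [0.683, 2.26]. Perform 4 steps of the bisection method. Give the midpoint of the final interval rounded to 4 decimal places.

f(0.683000) = -2.547791, f(2.260000) = 17.757782 (opposite signs)
step 1: m = 1.471500, f(m) = 2.509507 > 0 → root in [0.683000, 1.471500]
step 2: m = 1.077250, f(m) = -0.736555 < 0 → root in [1.077250, 1.471500]
step 3: m = 1.274375, f(m) = 0.657758 > 0 → root in [1.077250, 1.274375]
step 4: m = 1.175812, f(m) = -0.089456 < 0 → root in [1.175812, 1.274375]
Midpoint of [1.175812, 1.274375] = 1.225094

1.2251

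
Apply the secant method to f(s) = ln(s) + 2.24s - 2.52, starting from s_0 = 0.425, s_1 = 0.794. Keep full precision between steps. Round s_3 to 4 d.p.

f(s_0) = -2.423666, f(s_1) = -0.972112
s_2 = 0.794000 - (-0.972112)·(0.794000 - 0.425000)/(-0.972112 - (-2.423666)) = 1.041121; f(s_2) = -0.147592
s_3 = 1.041121 - (-0.147592)·(1.041121 - 0.794000)/(-0.147592 - (-0.972112)) = 1.085356; f(s_3) = -0.006894

1.0854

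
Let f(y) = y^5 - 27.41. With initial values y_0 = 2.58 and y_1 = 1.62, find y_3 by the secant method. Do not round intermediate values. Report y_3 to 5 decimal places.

2.01165

f(y_0) = 86.903765, f(y_1) = -16.252290
y_2 = 1.620000 - (-16.252290)·(1.620000 - 2.580000)/(-16.252290 - (86.903765)) = 1.771248; f(y_2) = -9.975983
y_3 = 1.771248 - (-9.975983)·(1.771248 - 1.620000)/(-9.975983 - (-16.252290)) = 2.011653; f(y_3) = 5.533165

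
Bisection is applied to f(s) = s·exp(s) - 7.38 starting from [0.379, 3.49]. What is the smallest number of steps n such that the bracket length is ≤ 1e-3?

12

Initial width b − a = 3.49 − 0.379 = 3.111000.
After n steps the width is (b−a)/2^n; need (b−a)/2^n ≤ 1e-3.
So n ≥ log₂(3.111000/1e-3) = log₂(3111.0000) ≈ 11.6032.
Hence n = 12.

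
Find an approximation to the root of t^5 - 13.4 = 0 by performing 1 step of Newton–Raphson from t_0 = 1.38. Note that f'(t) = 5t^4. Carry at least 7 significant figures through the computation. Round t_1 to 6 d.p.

Newton update: t ← t − f(t)/f'(t).
t_0 = 1.380000: f = -8.395100, f' = 18.133697 → t_1 = 1.380000 - (-8.395100)/(18.133697) = 1.842956

1.842956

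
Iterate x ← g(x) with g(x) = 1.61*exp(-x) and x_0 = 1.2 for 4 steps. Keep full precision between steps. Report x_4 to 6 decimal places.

0.885859

x_1 = g(1.200000) = 0.484923
x_2 = g(0.484923) = 0.991349
x_3 = g(0.991349) = 0.597432
x_4 = g(0.597432) = 0.885859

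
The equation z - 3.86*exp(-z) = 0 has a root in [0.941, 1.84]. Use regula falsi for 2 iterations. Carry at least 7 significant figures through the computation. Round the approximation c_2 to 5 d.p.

f(0.941000) = -0.565316, f(1.840000) = 1.226965
step 1: c = 1.224560, f(c) = 0.090156 > 0 → new bracket [0.941000, 1.224560]
step 2: c = 1.185558, f(c) = 0.006036 > 0 → new bracket [0.941000, 1.185558]

1.18556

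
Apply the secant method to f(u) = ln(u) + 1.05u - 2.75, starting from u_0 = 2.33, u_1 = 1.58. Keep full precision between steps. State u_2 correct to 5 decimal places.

1.98409

Secant update: u_(k+1) = u_k − f(u_k)·(u_k − u_(k-1))/(f(u_k) − f(u_(k-1))).
f(u_0) = 0.542368, f(u_1) = -0.633575
u_2 = 1.580000 - (-0.633575)·(1.580000 - 2.330000)/(-0.633575 - (0.542368)) = 1.984085; f(u_2) = 0.018447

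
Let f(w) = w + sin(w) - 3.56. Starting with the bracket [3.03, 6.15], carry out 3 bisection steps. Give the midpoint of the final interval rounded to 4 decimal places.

f(3.030000) = -0.418639, f(6.150000) = 2.457208 (opposite signs)
step 1: m = 4.590000, f(m) = 0.037480 > 0 → root in [3.030000, 4.590000]
step 2: m = 3.810000, f(m) = -0.369737 < 0 → root in [3.810000, 4.590000]
step 3: m = 4.200000, f(m) = -0.231576 < 0 → root in [4.200000, 4.590000]
Midpoint of [4.200000, 4.590000] = 4.395000

4.3950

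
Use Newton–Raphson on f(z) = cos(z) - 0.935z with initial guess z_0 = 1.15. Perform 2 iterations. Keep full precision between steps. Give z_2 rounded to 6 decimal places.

0.768839

Newton update: z ← z − f(z)/f'(z).
f'(z) = -sin(z) - 0.935
z_0 = 1.150000: f = -0.666763, f' = -1.847764 → z_1 = 1.150000 - (-0.666763)/(-1.847764) = 0.789152
z_1 = 0.789152: f = -0.033409, f' = -1.644756 → z_2 = 0.789152 - (-0.033409)/(-1.644756) = 0.768839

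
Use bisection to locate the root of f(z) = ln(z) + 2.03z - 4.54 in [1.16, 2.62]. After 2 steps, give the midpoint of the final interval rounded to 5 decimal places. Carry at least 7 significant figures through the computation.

f(1.160000) = -2.036780, f(2.620000) = 1.741774 (opposite signs)
step 1: m = 1.890000, f(m) = -0.066723 < 0 → root in [1.890000, 2.620000]
step 2: m = 2.255000, f(m) = 0.850800 > 0 → root in [1.890000, 2.255000]
Midpoint of [1.890000, 2.255000] = 2.072500

2.07250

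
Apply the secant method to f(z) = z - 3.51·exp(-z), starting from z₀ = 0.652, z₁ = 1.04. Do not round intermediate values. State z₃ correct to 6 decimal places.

1.131508

f(z_0) = -1.176720, f(z_1) = -0.200626
z_2 = 1.040000 - (-0.200626)·(1.040000 - 0.652000)/(-0.200626 - (-1.176720)) = 1.119749; f(z_2) = -0.025780
z_3 = 1.119749 - (-0.025780)·(1.119749 - 1.040000)/(-0.025780 - (-0.200626)) = 1.131508; f(z_3) = -0.000631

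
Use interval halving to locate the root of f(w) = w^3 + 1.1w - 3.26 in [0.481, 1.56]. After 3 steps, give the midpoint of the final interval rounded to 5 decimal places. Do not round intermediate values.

1.22281

f(0.481000) = -2.619615, f(1.560000) = 2.252416 (opposite signs)
step 1: m = 1.020500, f(m) = -1.074681 < 0 → root in [1.020500, 1.560000]
step 2: m = 1.290250, f(m) = 0.307212 > 0 → root in [1.020500, 1.290250]
step 3: m = 1.155375, f(m) = -0.446787 < 0 → root in [1.155375, 1.290250]
Midpoint of [1.155375, 1.290250] = 1.222812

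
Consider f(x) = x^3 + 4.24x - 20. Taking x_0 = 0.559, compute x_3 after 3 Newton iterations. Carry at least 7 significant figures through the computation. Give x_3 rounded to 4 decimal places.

Newton update: x ← x − f(x)/f'(x).
f'(x) = 3x^2 + 4.24
x_0 = 0.559000: f = -17.455163, f' = 5.177443 → x_1 = 0.559000 - (-17.455163)/(5.177443) = 3.930387
x_1 = 3.930387: f = 57.381222, f' = 50.583822 → x_2 = 3.930387 - (57.381222)/(50.583822) = 2.796008
x_2 = 2.796008: f = 13.713313, f' = 27.692980 → x_3 = 2.796008 - (13.713313)/(27.692980) = 2.300817

2.3008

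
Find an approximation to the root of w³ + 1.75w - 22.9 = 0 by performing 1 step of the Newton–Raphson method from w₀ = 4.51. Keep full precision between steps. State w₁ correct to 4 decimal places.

3.2877

f'(w) = 3w² + 1.75
w_0 = 4.510000: f = 76.726351, f' = 62.770300 → w_1 = 4.510000 - (76.726351)/(62.770300) = 3.287665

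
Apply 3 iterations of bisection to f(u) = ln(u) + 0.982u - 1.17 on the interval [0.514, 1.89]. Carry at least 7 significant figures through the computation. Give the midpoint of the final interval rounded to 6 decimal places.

f(0.514000) = -1.330784, f(1.890000) = 1.322557 (opposite signs)
step 1: m = 1.202000, f(m) = 0.194351 > 0 → root in [0.514000, 1.202000]
step 2: m = 0.858000, f(m) = -0.480595 < 0 → root in [0.858000, 1.202000]
step 3: m = 1.030000, f(m) = -0.128981 < 0 → root in [1.030000, 1.202000]
Midpoint of [1.030000, 1.202000] = 1.116000

1.116000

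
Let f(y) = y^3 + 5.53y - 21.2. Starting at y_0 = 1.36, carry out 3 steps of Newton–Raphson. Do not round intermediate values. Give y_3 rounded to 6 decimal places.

Newton update: y ← y − f(y)/f'(y).
f'(y) = 3y^2 + 5.53
y_0 = 1.360000: f = -11.163744, f' = 11.078800 → y_1 = 1.360000 - (-11.163744)/(11.078800) = 2.367667
y_1 = 2.367667: f = 5.165983, f' = 22.347545 → y_2 = 2.367667 - (5.165983)/(22.347545) = 2.136502
y_2 = 2.136502: f = 0.367214, f' = 19.223918 → y_3 = 2.136502 - (0.367214)/(19.223918) = 2.117400

2.117400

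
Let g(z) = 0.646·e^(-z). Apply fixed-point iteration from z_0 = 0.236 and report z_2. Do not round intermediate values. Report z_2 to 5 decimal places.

0.38784

z_1 = g(0.236000) = 0.510198
z_2 = g(0.510198) = 0.387843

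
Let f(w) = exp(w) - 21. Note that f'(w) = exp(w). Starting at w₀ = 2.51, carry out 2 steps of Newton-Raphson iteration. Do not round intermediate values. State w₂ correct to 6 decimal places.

w_0 = 2.510000: f = -8.695070, f' = 12.304930 → w_1 = 2.510000 - (-8.695070)/(12.304930) = 3.216633
w_1 = 3.216633: f = 3.943993, f' = 24.943993 → w_2 = 3.216633 - (3.943993)/(24.943993) = 3.058519

3.058519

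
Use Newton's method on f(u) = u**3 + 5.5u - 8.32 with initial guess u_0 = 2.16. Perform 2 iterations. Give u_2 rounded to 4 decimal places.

f'(u) = 3u**2 + 5.5
u_0 = 2.160000: f = 13.637696, f' = 19.496800 → u_1 = 2.160000 - (13.637696)/(19.496800) = 1.460516
u_1 = 1.460516: f = 2.828277, f' = 11.899323 → u_2 = 1.460516 - (2.828277)/(11.899323) = 1.222832

1.2228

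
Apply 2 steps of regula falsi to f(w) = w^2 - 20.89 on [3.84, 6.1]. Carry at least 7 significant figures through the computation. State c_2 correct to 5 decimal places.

4.55427

f(3.840000) = -6.144400, f(6.100000) = 16.320000
step 1: c = 4.458149, f(c) = -1.014908 < 0 → new bracket [4.458149, 6.100000]
step 2: c = 4.554274, f(c) = -0.148584 < 0 → new bracket [4.554274, 6.100000]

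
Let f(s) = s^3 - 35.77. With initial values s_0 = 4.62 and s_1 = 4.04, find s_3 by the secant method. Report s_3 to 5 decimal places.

3.33446

f(s_0) = 62.841128, f(s_1) = 30.169264
s_2 = 4.040000 - (30.169264)·(4.040000 - 4.620000)/(30.169264 - (62.841128)) = 3.504427; f(s_2) = 7.267893
s_3 = 3.504427 - (7.267893)·(3.504427 - 4.040000)/(7.267893 - (30.169264)) = 3.334459; f(s_3) = 1.304585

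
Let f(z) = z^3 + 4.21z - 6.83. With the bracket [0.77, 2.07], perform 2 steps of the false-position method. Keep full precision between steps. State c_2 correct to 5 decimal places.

f(0.770000) = -3.131767, f(2.070000) = 10.754443
step 1: c = 1.063190, f(c) = -1.152169 < 0 → new bracket [1.063190, 2.070000]
step 2: c = 1.160616, f(c) = -0.380422 < 0 → new bracket [1.160616, 2.070000]

1.16062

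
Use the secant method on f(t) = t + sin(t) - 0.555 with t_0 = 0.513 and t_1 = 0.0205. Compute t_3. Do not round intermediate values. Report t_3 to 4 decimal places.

0.2794

f(t_0) = 0.448793, f(t_1) = -0.514001
t_2 = 0.020500 - (-0.514001)·(0.020500 - 0.513000)/(-0.514001 - (0.448793)) = 0.283428; f(t_2) = 0.008077
t_3 = 0.283428 - (0.008077)·(0.283428 - 0.020500)/(0.008077 - (-0.514001)) = 0.279361; f(t_3) = 0.000102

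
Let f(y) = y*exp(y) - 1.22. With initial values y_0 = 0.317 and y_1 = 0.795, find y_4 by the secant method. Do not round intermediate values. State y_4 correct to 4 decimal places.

0.6422

f(y_0) = -0.784758, f(y_1) = 0.540481
y_2 = 0.795000 - (0.540481)·(0.795000 - 0.317000)/(0.540481 - (-0.784758)) = 0.600054; f(y_2) = -0.126571
y_3 = 0.600054 - (-0.126571)·(0.600054 - 0.795000)/(-0.126571 - (0.540481)) = 0.637044; f(y_3) = -0.015423
y_4 = 0.637044 - (-0.015423)·(0.637044 - 0.600054)/(-0.015423 - (-0.126571)) = 0.642177; f(y_4) = 0.000531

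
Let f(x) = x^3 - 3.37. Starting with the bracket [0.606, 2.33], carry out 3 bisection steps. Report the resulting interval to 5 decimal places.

[1.46800, 1.68350]

f(0.606000) = -3.147455, f(2.330000) = 9.279337 (opposite signs)
step 1: m = 1.468000, f(m) = -0.206425 < 0 → root in [1.468000, 2.330000]
step 2: m = 1.899000, f(m) = 3.478176 > 0 → root in [1.468000, 1.899000]
step 3: m = 1.683500, f(m) = 1.401329 > 0 → root in [1.468000, 1.683500]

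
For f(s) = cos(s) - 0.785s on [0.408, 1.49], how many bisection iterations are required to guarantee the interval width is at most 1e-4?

14

Initial width b − a = 1.49 − 0.408 = 1.082000.
After n steps the width is (b−a)/2^n; need (b−a)/2^n ≤ 1e-4.
So n ≥ log₂(1.082000/1e-4) = log₂(10820.0000) ≈ 13.4014.
Hence n = 14.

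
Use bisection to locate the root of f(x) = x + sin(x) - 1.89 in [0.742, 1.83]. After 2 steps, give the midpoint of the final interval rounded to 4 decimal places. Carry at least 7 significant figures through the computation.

1.1500

f(0.742000) = -0.472237, f(1.830000) = 0.906594 (opposite signs)
step 1: m = 1.286000, f(m) = 0.355719 > 0 → root in [0.742000, 1.286000]
step 2: m = 1.014000, f(m) = -0.027047 < 0 → root in [1.014000, 1.286000]
Midpoint of [1.014000, 1.286000] = 1.150000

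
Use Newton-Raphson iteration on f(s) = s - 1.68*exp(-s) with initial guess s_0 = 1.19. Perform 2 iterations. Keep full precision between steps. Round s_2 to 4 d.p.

f'(s) = 1 + 1.68*exp(-s)
s_0 = 1.190000: f = 0.678908, f' = 1.511092 → s_1 = 1.190000 - (0.678908)/(1.511092) = 0.740717
s_1 = 0.740717: f = -0.060260, f' = 1.800977 → s_2 = 0.740717 - (-0.060260)/(1.800977) = 0.774177

0.7742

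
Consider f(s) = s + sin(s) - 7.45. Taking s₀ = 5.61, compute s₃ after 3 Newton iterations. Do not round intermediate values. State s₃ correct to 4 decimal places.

Newton update: s ← s − f(s)/f'(s).
f'(s) = 1 + cos(s)
s_0 = 5.610000: f = -2.463480, f' = 1.781840 → s_1 = 5.610000 - (-2.463480)/(1.781840) = 6.992548
s_1 = 6.992548: f = 0.193899, f' = 1.758777 → s_2 = 6.992548 - (0.193899)/(1.758777) = 6.882302
s_2 = 6.882302: f = -0.003785, f' = 1.825834 → s_3 = 6.882302 - (-0.003785)/(1.825834) = 6.884375

6.8844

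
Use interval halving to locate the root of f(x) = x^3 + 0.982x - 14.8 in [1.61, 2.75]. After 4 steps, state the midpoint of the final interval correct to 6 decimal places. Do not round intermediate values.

f(1.610000) = -9.045699, f(2.750000) = 8.697375 (opposite signs)
step 1: m = 2.180000, f(m) = -2.299008 < 0 → root in [2.180000, 2.750000]
step 2: m = 2.465000, f(m) = 2.598525 > 0 → root in [2.180000, 2.465000]
step 3: m = 2.322500, f(m) = 0.008275 > 0 → root in [2.180000, 2.322500]
step 4: m = 2.251250, f(m) = -1.179653 < 0 → root in [2.251250, 2.322500]
Midpoint of [2.251250, 2.322500] = 2.286875

2.286875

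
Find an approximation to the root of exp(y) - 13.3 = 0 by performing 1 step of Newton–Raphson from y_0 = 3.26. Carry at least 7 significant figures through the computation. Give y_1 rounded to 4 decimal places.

2.7706

f'(y) = exp(y)
y_0 = 3.260000: f = 12.749537, f' = 26.049537 → y_1 = 3.260000 - (12.749537)/(26.049537) = 2.770566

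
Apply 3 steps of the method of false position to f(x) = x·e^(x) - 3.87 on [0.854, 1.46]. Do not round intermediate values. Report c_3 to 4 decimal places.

1.1819

f(0.854000) = -1.863933, f(1.460000) = 2.416701
step 1: c = 1.117873, f(c) = -0.451162 < 0 → new bracket [1.117873, 1.460000]
step 2: c = 1.171695, f(c) = -0.088402 < 0 → new bracket [1.171695, 1.460000]
step 3: c = 1.181869, f(c) = -0.016560 < 0 → new bracket [1.181869, 1.460000]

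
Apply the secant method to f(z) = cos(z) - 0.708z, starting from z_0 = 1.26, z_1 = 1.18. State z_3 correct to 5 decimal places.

0.89026

Secant update: z_(k+1) = z_k − f(z_k)·(z_k − z_(k-1))/(f(z_k) − f(z_(k-1))).
f(z_0) = -0.586263, f(z_1) = -0.454515
z_2 = 1.180000 - (-0.454515)·(1.180000 - 1.260000)/(-0.454515 - (-0.586263)) = 0.904009; f(z_2) = -0.021574
z_3 = 0.904009 - (-0.021574)·(0.904009 - 1.180000)/(-0.021574 - (-0.454515)) = 0.890256; f(z_3) = -0.001088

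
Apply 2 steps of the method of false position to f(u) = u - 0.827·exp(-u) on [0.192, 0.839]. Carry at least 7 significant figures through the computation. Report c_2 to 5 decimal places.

0.50201

f(0.192000) = -0.490529, f(0.839000) = 0.481618
step 1: c = 0.518465, f(c) = 0.026041 > 0 → new bracket [0.192000, 0.518465]
step 2: c = 0.502007, f(c) = 0.001412 > 0 → new bracket [0.192000, 0.502007]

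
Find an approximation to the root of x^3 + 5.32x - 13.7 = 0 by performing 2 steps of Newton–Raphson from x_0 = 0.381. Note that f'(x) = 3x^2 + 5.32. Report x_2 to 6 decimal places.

Newton update: x ← x − f(x)/f'(x).
x_0 = 0.381000: f = -11.617774, f' = 5.755483 → x_1 = 0.381000 - (-11.617774)/(5.755483) = 2.399558
x_1 = 2.399558: f = 12.882002, f' = 22.593629 → x_2 = 2.399558 - (12.882002)/(22.593629) = 1.829397

1.829397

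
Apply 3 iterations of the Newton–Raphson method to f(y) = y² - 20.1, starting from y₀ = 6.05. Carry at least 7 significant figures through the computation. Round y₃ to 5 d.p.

4.48330

f'(y) = 2y
y_0 = 6.050000: f = 16.502500, f' = 12.100000 → y_1 = 6.050000 - (16.502500)/(12.100000) = 4.686157
y_1 = 4.686157: f = 1.860068, f' = 9.372314 → y_2 = 4.686157 - (1.860068)/(9.372314) = 4.487693
y_2 = 4.487693: f = 0.039388, f' = 8.975386 → y_3 = 4.487693 - (0.039388)/(8.975386) = 4.483305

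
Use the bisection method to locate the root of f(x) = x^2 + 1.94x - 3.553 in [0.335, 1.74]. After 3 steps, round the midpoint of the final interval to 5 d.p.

f(0.335000) = -2.790875, f(1.740000) = 2.850200 (opposite signs)
step 1: m = 1.037500, f(m) = -0.463844 < 0 → root in [1.037500, 1.740000]
step 2: m = 1.388750, f(m) = 1.069802 > 0 → root in [1.037500, 1.388750]
step 3: m = 1.213125, f(m) = 0.272135 > 0 → root in [1.037500, 1.213125]
Midpoint of [1.037500, 1.213125] = 1.125313

1.12531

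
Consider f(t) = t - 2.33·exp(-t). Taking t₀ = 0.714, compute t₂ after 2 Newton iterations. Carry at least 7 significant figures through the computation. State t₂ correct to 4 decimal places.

0.9244

f'(t) = 1 + 2.33·exp(-t)
t_0 = 0.714000: f = -0.426958, f' = 2.140958 → t_1 = 0.714000 - (-0.426958)/(2.140958) = 0.913424
t_1 = 0.913424: f = -0.021252, f' = 1.934676 → t_2 = 0.913424 - (-0.021252)/(1.934676) = 0.924409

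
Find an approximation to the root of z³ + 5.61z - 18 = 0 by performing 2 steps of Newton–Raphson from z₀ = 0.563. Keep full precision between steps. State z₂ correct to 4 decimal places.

f'(z) = 3z² + 5.61
z_0 = 0.563000: f = -14.663116, f' = 6.560907 → z_1 = 0.563000 - (-14.663116)/(6.560907) = 2.797922
z_1 = 2.797922: f = 19.599509, f' = 29.095105 → z_2 = 2.797922 - (19.599509)/(29.095105) = 2.124286

2.1243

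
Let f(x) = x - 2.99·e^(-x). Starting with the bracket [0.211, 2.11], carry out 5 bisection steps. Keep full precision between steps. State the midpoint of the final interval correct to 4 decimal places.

f(0.211000) = -2.210224, f(2.110000) = 1.747498 (opposite signs)
step 1: m = 1.160500, f(m) = 0.223645 > 0 → root in [0.211000, 1.160500]
step 2: m = 0.685750, f(m) = -0.820350 < 0 → root in [0.685750, 1.160500]
step 3: m = 0.923125, f(m) = -0.264729 < 0 → root in [0.923125, 1.160500]
step 4: m = 1.041812, f(m) = -0.013103 < 0 → root in [1.041812, 1.160500]
step 5: m = 1.101156, f(m) = 0.107022 > 0 → root in [1.041812, 1.101156]
Midpoint of [1.041812, 1.101156] = 1.071484

1.0715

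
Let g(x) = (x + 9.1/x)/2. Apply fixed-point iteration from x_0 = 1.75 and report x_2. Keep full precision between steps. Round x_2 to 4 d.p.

3.0469

x_1 = g(1.750000) = 3.475000
x_2 = g(3.475000) = 3.046853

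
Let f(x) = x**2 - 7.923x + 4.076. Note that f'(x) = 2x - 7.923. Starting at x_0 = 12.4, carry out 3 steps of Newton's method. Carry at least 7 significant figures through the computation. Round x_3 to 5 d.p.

7.37715

x_0 = 12.400000: f = 59.590800, f' = 16.877000 → x_1 = 12.400000 - (59.590800)/(16.877000) = 8.869112
x_1 = 8.869112: f = 12.467171, f' = 9.815224 → x_2 = 8.869112 - (12.467171)/(9.815224) = 7.598925
x_2 = 7.598925: f = 1.613376, f' = 7.274849 → x_3 = 7.598925 - (1.613376)/(7.274849) = 7.377150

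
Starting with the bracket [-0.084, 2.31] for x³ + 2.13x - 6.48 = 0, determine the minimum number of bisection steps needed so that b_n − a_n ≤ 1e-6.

22

Initial width b − a = 2.31 − -0.084 = 2.394000.
After n steps the width is (b−a)/2^n; need (b−a)/2^n ≤ 1e-6.
So n ≥ log₂(2.394000/1e-6) = log₂(2394000.0000) ≈ 21.1910.
Hence n = 22.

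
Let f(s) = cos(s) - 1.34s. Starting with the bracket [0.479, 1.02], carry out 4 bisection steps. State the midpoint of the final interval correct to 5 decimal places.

f(0.479000) = 0.245596, f(1.020000) = -0.843434 (opposite signs)
step 1: m = 0.749500, f(m) = -0.272300 < 0 → root in [0.479000, 0.749500]
step 2: m = 0.614250, f(m) = -0.005889 < 0 → root in [0.479000, 0.614250]
step 3: m = 0.546625, f(m) = 0.121806 > 0 → root in [0.546625, 0.614250]
step 4: m = 0.580437, f(m) = 0.058437 > 0 → root in [0.580437, 0.614250]
Midpoint of [0.580437, 0.614250] = 0.597344

0.59734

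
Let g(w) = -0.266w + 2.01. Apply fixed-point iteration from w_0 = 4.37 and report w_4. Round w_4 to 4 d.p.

1.6016

w_1 = g(4.370000) = 0.847580
w_2 = g(0.847580) = 1.784544
w_3 = g(1.784544) = 1.535311
w_4 = g(1.535311) = 1.601607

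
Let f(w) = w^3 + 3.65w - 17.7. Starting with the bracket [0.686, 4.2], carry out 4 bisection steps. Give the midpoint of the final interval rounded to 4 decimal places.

2.1136

f(0.686000) = -14.873271, f(4.200000) = 71.718000 (opposite signs)
step 1: m = 2.443000, f(m) = 5.797382 > 0 → root in [0.686000, 2.443000]
step 2: m = 1.564500, f(m) = -8.160211 < 0 → root in [1.564500, 2.443000]
step 3: m = 2.003750, f(m) = -2.341228 < 0 → root in [2.003750, 2.443000]
step 4: m = 2.223375, f(m) = 1.406343 > 0 → root in [2.003750, 2.223375]
Midpoint of [2.003750, 2.223375] = 2.113563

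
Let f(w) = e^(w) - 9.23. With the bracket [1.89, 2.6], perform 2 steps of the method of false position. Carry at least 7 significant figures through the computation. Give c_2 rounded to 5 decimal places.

f(1.890000) = -2.610631, f(2.600000) = 4.233738
step 1: c = 2.160814, f(c) = -0.551805 < 0 → new bracket [2.160814, 2.600000]
step 2: c = 2.211455, f(c) = -0.101013 < 0 → new bracket [2.211455, 2.600000]

2.21145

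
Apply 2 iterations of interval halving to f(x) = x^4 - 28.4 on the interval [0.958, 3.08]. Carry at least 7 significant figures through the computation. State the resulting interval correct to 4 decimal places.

f(0.958000) = -27.557709, f(3.080000) = 61.591785 (opposite signs)
step 1: m = 2.019000, f(m) = -11.783281 < 0 → root in [2.019000, 3.080000]
step 2: m = 2.549500, f(m) = 13.849353 > 0 → root in [2.019000, 2.549500]

[2.0190, 2.5495]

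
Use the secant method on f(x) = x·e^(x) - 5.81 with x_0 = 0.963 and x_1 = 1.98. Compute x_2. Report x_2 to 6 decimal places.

1.245896

Secant update: x_(k+1) = x_k − f(x_k)·(x_k − x_(k-1))/(f(x_k) − f(x_(k-1))).
f(x_0) = -3.287380, f(x_1) = 8.530631
x_2 = 1.980000 - (8.530631)·(1.980000 - 0.963000)/(8.530631 - (-3.287380)) = 1.245896; f(x_2) = -1.479208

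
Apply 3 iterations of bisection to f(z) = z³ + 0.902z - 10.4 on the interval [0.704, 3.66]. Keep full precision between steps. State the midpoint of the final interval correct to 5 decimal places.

f(0.704000) = -9.416078, f(3.660000) = 41.929216 (opposite signs)
step 1: m = 2.182000, f(m) = 1.956937 > 0 → root in [0.704000, 2.182000]
step 2: m = 1.443000, f(m) = -6.093729 < 0 → root in [1.443000, 2.182000]
step 3: m = 1.812500, f(m) = -2.810779 < 0 → root in [1.812500, 2.182000]
Midpoint of [1.812500, 2.182000] = 1.997250

1.99725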